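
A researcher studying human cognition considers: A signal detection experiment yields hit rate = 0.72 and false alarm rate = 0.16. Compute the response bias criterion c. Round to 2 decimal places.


c = -0.5 * (z(HR) + z(FAR))
z(0.72) = 0.5828
z(0.16) = -0.9945
c = -0.5 * (0.5828 + -0.9945)
= -0.5 * -0.4117
= 0.21


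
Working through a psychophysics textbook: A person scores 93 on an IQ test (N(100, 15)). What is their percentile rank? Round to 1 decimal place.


z = (IQ - mean) / SD
z = (93 - 100) / 15 = -0.4667
Percentile = Phi(-0.4667) * 100
Phi(-0.4667) = 0.320357
= 32.0


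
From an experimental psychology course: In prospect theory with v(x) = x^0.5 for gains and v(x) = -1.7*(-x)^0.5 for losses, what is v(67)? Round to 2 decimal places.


Since x = 67 >= 0, use v(x) = x^0.5
67^0.5 = 8.1854
v(67) = 8.19


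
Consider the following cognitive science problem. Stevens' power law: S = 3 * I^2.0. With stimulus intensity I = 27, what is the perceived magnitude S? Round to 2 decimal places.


S = 3 * 27^2.0
27^2.0 = 729.0
S = 3 * 729.0
= 2187.00


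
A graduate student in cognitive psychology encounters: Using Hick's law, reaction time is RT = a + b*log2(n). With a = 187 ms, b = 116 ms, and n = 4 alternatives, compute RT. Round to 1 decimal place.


RT = 187 + 116 * log2(4)
log2(4) = 2.0
RT = 187 + 116 * 2.0
= 187 + 232.0
= 419.0 ms


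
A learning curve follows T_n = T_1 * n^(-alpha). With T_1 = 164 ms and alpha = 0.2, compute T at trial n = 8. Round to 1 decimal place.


T_n = 164 * 8^(-0.2)
8^(-0.2) = 0.659754
T_n = 164 * 0.659754
= 108.2 ms


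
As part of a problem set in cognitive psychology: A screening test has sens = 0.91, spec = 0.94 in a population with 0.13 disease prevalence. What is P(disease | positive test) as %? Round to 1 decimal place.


PPV = (sens * prev) / (sens * prev + (1-spec) * (1-prev))
Numerator = 0.91 * 0.13 = 0.1183
P(positive and no disease) = (1 - spec) * (1 - prev) = (1 - 0.94) * (1 - 0.13) = 0.0522
Denominator = 0.1183 + 0.0522 = 0.1705
PPV = 0.1183 / 0.1705 = 0.693842
As percentage = 69.4


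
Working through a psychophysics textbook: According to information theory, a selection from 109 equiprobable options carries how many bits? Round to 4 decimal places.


H = log2(n)
H = log2(109)
= 6.7682


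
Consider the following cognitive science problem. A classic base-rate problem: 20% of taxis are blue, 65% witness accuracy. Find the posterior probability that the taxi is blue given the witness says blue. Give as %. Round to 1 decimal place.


P(blue | says blue) = P(says blue | blue)*P(blue) / [P(says blue | blue)*P(blue) + P(says blue | not blue)*P(not blue)]
Numerator = 0.65 * 0.2 = 0.13
False identification = 0.35 * 0.8 = 0.28
P = 0.13 / (0.13 + 0.28)
= 0.13 / 0.41
As percentage = 31.7


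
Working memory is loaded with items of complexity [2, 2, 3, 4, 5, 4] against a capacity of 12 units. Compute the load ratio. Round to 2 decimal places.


Total complexity = 2 + 2 + 3 + 4 + 5 + 4 = 20
Load = total / capacity = 20 / 12
= 1.67


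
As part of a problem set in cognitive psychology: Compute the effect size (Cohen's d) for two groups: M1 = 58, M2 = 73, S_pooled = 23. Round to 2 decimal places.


Cohen's d = (M1 - M2) / S_pooled
= (58 - 73) / 23
= -15 / 23
= -0.65


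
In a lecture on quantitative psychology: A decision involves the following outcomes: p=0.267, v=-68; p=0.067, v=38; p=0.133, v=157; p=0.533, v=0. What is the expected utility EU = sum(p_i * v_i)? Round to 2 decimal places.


EU = sum(p_i * v_i)
0.267 * -68 = -18.156
0.067 * 38 = 2.546
0.133 * 157 = 20.881
0.533 * 0 = 0.0
EU = -18.156 + 2.546 + 20.881 + 0.0
= 5.27


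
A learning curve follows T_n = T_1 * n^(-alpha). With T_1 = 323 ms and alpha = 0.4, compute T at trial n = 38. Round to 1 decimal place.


T_n = 323 * 38^(-0.4)
38^(-0.4) = 0.233392
T_n = 323 * 0.233392
= 75.4 ms


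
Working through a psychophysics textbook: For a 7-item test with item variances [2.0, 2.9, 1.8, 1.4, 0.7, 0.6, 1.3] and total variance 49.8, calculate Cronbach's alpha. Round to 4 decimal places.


alpha = (k/(k-1)) * (1 - sum(s_i^2)/s_total^2)
sum(item variances) = 10.7
k/(k-1) = 7/6 = 1.166667
1 - 10.7/49.8 = 1 - 0.214859 = 0.785141
alpha = 1.166667 * 0.785141
= 0.9160


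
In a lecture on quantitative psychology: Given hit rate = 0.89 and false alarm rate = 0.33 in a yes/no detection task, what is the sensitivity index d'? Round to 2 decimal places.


d' = z(HR) - z(FAR)
z(0.89) = 1.2265
z(0.33) = -0.4399
d' = 1.2265 - -0.4399
= 1.67


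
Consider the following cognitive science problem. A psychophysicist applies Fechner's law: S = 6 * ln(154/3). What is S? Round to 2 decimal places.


S = 6 * ln(154/3)
I/I0 = 51.333333
ln(51.333333) = 3.9383
S = 6 * 3.9383
= 23.63


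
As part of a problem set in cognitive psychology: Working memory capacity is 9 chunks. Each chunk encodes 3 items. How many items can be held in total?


Total items = chunks * items_per_chunk
= 9 * 3
= 27


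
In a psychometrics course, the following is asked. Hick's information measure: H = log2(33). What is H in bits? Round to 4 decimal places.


H = log2(n)
H = log2(33)
= 5.0444


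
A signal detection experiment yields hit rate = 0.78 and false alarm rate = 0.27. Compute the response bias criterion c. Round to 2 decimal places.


c = -0.5 * (z(HR) + z(FAR))
z(0.78) = 0.7722
z(0.27) = -0.6128
c = -0.5 * (0.7722 + -0.6128)
= -0.5 * 0.1594
= -0.08


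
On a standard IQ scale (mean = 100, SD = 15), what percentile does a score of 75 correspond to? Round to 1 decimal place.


z = (IQ - mean) / SD
z = (75 - 100) / 15 = -1.6667
Percentile = Phi(-1.6667) * 100
Phi(-1.6667) = 0.047787
= 4.8


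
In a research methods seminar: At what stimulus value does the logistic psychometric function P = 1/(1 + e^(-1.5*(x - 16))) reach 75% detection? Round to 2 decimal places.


At P = 0.75: 0.75 = 1/(1 + e^(-k*(x-x0)))
Solving: e^(-k*(x-x0)) = 1/3
x = x0 + ln(3)/k
ln(3) = 1.0986
x = 16 + 1.0986/1.5
= 16 + 0.7324
= 16.73


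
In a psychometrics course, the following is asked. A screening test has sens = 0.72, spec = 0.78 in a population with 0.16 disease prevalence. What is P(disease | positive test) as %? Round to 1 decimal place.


PPV = (sens * prev) / (sens * prev + (1-spec) * (1-prev))
Numerator = 0.72 * 0.16 = 0.1152
P(positive and no disease) = (1 - spec) * (1 - prev) = (1 - 0.78) * (1 - 0.16) = 0.1848
Denominator = 0.1152 + 0.1848 = 0.3
PPV = 0.1152 / 0.3 = 0.384
As percentage = 38.4


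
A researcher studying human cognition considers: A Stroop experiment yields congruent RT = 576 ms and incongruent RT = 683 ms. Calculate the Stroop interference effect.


Stroop effect = RT(incongruent) - RT(congruent)
= 683 - 576
= 107 ms


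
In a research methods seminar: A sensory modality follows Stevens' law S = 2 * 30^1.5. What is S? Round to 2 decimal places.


S = 2 * 30^1.5
30^1.5 = 164.3168
S = 2 * 164.3168
= 328.63


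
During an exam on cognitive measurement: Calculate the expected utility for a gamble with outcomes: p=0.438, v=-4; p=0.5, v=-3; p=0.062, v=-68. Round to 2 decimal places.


EU = sum(p_i * v_i)
0.438 * -4 = -1.752
0.5 * -3 = -1.5
0.062 * -68 = -4.216
EU = -1.752 + -1.5 + -4.216
= -7.47


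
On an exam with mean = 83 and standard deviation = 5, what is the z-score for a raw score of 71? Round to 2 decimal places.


z = (X - mu) / sigma
= (71 - 83) / 5
= -12 / 5
= -2.40


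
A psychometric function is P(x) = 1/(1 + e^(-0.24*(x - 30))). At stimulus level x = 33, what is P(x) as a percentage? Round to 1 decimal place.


P(x) = 1/(1 + e^(-0.24*(33 - 30)))
Exponent = -0.24 * 3 = -0.72
e^(-0.72) = 0.486752
P = 1/(1 + 0.486752) = 0.672607
Percentage = 67.3


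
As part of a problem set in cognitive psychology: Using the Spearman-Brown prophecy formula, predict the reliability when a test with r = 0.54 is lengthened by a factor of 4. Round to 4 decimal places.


r_new = n*r / (1 + (n-1)*r)
Numerator = 4 * 0.54 = 2.16
Denominator = 1 + 3 * 0.54 = 2.62
r_new = 2.16 / 2.62
= 0.8244


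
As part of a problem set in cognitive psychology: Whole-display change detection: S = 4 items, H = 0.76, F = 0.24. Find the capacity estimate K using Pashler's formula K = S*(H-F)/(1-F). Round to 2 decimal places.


K = S * (H - F) / (1 - F)
H - F = 0.52
1 - F = 0.76
K = 4 * 0.52 / 0.76
= 2.74


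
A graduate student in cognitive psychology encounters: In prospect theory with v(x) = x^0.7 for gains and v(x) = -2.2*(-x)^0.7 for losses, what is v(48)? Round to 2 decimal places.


Since x = 48 >= 0, use v(x) = x^0.7
48^0.7 = 15.0269
v(48) = 15.03


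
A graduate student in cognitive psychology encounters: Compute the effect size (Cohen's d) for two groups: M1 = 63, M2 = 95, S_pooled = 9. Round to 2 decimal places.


Cohen's d = (M1 - M2) / S_pooled
= (63 - 95) / 9
= -32 / 9
= -3.56


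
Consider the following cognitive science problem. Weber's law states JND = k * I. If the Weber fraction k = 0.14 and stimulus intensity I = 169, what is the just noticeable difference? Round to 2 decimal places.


JND = k * I
JND = 0.14 * 169
= 23.66


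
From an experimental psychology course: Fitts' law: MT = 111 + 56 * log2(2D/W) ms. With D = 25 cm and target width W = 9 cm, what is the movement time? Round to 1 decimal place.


MT = 111 + 56 * log2(2*25/9)
2D/W = 5.555556
log2(5.555556) = 2.4739
MT = 111 + 56 * 2.4739
= 249.5 ms


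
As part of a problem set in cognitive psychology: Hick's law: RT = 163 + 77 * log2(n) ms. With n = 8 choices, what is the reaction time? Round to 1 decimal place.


RT = 163 + 77 * log2(8)
log2(8) = 3.0
RT = 163 + 77 * 3.0
= 163 + 231.0
= 394.0 ms


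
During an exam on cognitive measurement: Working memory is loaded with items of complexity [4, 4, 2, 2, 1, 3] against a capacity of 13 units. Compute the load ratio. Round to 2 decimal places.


Total complexity = 4 + 4 + 2 + 2 + 1 + 3 = 16
Load = total / capacity = 16 / 13
= 1.23


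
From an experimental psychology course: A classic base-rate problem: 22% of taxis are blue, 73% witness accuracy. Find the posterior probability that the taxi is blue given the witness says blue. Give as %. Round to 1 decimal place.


P(blue | says blue) = P(says blue | blue)*P(blue) / [P(says blue | blue)*P(blue) + P(says blue | not blue)*P(not blue)]
Numerator = 0.73 * 0.22 = 0.1606
False identification = 0.27 * 0.78 = 0.2106
P = 0.1606 / (0.1606 + 0.2106)
= 0.1606 / 0.3712
As percentage = 43.3


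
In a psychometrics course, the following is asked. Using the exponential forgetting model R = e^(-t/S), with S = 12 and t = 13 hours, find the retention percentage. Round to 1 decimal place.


R = e^(-t/S)
-t/S = -13/12 = -1.083333
R = e^(-1.083333) = 0.338466
Percentage = 0.338466 * 100
= 33.8


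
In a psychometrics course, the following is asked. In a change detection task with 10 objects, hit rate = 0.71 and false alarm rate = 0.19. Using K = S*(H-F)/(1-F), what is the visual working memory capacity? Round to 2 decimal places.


K = S * (H - F) / (1 - F)
H - F = 0.52
1 - F = 0.81
K = 10 * 0.52 / 0.81
= 6.42


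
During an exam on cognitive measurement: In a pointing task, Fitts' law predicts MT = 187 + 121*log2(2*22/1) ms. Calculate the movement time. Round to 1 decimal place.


MT = 187 + 121 * log2(2*22/1)
2D/W = 44.0
log2(44.0) = 5.4594
MT = 187 + 121 * 5.4594
= 847.6 ms


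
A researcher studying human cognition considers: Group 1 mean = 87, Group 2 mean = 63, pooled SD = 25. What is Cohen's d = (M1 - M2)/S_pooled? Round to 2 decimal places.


Cohen's d = (M1 - M2) / S_pooled
= (87 - 63) / 25
= 24 / 25
= 0.96


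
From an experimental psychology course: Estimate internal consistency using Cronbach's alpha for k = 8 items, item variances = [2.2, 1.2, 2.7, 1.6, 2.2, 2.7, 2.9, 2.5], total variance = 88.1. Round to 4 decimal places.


alpha = (k/(k-1)) * (1 - sum(s_i^2)/s_total^2)
sum(item variances) = 18.0
k/(k-1) = 8/7 = 1.142857
1 - 18.0/88.1 = 1 - 0.204313 = 0.795687
alpha = 1.142857 * 0.795687
= 0.9094


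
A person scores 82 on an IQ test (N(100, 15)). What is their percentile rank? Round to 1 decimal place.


z = (IQ - mean) / SD
z = (82 - 100) / 15 = -1.2
Percentile = Phi(-1.2) * 100
Phi(-1.2) = 0.11507
= 11.5


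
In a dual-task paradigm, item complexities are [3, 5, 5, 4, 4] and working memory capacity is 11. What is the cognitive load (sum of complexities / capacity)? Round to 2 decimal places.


Total complexity = 3 + 5 + 5 + 4 + 4 = 21
Load = total / capacity = 21 / 11
= 1.91


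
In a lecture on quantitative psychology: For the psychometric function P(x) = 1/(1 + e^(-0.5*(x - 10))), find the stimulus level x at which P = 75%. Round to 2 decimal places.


At P = 0.75: 0.75 = 1/(1 + e^(-k*(x-x0)))
Solving: e^(-k*(x-x0)) = 1/3
x = x0 + ln(3)/k
ln(3) = 1.0986
x = 10 + 1.0986/0.5
= 10 + 2.1972
= 12.20


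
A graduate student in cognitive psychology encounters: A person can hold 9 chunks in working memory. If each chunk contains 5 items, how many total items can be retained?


Total items = chunks * items_per_chunk
= 9 * 5
= 45


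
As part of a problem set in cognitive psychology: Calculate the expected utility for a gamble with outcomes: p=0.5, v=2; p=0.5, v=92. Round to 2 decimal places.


EU = sum(p_i * v_i)
0.5 * 2 = 1.0
0.5 * 92 = 46.0
EU = 1.0 + 46.0
= 47.00


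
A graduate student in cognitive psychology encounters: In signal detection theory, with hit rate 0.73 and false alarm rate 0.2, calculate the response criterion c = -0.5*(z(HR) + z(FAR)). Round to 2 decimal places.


c = -0.5 * (z(HR) + z(FAR))
z(0.73) = 0.6128
z(0.2) = -0.8416
c = -0.5 * (0.6128 + -0.8416)
= -0.5 * -0.2288
= 0.11


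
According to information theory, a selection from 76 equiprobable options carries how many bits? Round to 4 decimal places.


H = log2(n)
H = log2(76)
= 6.2479


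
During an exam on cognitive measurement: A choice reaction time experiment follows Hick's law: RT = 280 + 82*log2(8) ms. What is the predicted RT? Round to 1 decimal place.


RT = 280 + 82 * log2(8)
log2(8) = 3.0
RT = 280 + 82 * 3.0
= 280 + 246.0
= 526.0 ms


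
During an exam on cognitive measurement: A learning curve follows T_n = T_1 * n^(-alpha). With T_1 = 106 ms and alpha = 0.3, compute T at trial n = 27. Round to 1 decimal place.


T_n = 106 * 27^(-0.3)
27^(-0.3) = 0.372041
T_n = 106 * 0.372041
= 39.4 ms


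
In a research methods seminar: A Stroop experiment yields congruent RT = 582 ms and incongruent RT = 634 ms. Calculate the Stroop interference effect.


Stroop effect = RT(incongruent) - RT(congruent)
= 634 - 582
= 52 ms


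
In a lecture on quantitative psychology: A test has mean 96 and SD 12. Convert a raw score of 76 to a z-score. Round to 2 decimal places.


z = (X - mu) / sigma
= (76 - 96) / 12
= -20 / 12
= -1.67


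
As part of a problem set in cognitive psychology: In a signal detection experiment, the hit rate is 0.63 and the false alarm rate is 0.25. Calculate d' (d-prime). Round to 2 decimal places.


d' = z(HR) - z(FAR)
z(0.63) = 0.3319
z(0.25) = -0.6745
d' = 0.3319 - -0.6745
= 1.01


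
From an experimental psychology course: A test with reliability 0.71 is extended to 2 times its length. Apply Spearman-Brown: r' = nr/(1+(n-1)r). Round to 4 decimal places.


r_new = n*r / (1 + (n-1)*r)
Numerator = 2 * 0.71 = 1.42
Denominator = 1 + 1 * 0.71 = 1.71
r_new = 1.42 / 1.71
= 0.8304


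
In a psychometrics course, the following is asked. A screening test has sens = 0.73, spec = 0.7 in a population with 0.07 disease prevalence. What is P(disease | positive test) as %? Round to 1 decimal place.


PPV = (sens * prev) / (sens * prev + (1-spec) * (1-prev))
Numerator = 0.73 * 0.07 = 0.0511
P(positive and no disease) = (1 - spec) * (1 - prev) = (1 - 0.7) * (1 - 0.07) = 0.279
Denominator = 0.0511 + 0.279 = 0.3301
PPV = 0.0511 / 0.3301 = 0.154802
As percentage = 15.5


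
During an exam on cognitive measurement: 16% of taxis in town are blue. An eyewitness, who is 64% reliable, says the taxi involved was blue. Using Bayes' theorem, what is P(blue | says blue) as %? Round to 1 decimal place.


P(blue | says blue) = P(says blue | blue)*P(blue) / [P(says blue | blue)*P(blue) + P(says blue | not blue)*P(not blue)]
Numerator = 0.64 * 0.16 = 0.1024
False identification = 0.36 * 0.84 = 0.3024
P = 0.1024 / (0.1024 + 0.3024)
= 0.1024 / 0.4048
As percentage = 25.3


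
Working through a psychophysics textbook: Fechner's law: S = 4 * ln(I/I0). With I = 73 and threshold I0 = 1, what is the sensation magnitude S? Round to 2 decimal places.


S = 4 * ln(73/1)
I/I0 = 73.0
ln(73.0) = 4.2905
S = 4 * 4.2905
= 17.16


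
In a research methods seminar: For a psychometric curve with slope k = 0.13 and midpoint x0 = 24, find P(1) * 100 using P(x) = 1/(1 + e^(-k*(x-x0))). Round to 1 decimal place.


P(x) = 1/(1 + e^(-0.13*(1 - 24)))
Exponent = -0.13 * -23 = 2.99
e^(2.99) = 19.885682
P = 1/(1 + 19.885682) = 0.04788
Percentage = 4.8


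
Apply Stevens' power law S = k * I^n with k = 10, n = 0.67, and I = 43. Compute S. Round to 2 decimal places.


S = 10 * 43^0.67
43^0.67 = 12.4286
S = 10 * 12.4286
= 124.29


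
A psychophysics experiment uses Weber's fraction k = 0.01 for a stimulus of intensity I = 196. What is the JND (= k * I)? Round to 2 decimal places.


JND = k * I
JND = 0.01 * 196
= 1.96


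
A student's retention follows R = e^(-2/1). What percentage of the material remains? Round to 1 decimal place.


R = e^(-t/S)
-t/S = -2/1 = -2.0
R = e^(-2.0) = 0.135335
Percentage = 0.135335 * 100
= 13.5


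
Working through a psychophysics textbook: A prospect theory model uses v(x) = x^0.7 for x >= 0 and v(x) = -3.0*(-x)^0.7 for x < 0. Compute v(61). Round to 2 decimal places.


Since x = 61 >= 0, use v(x) = x^0.7
61^0.7 = 17.7718
v(61) = 17.77


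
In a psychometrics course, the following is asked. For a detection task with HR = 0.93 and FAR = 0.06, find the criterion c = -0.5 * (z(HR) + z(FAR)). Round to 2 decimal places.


c = -0.5 * (z(HR) + z(FAR))
z(0.93) = 1.4758
z(0.06) = -1.5548
c = -0.5 * (1.4758 + -1.5548)
= -0.5 * -0.079
= 0.04


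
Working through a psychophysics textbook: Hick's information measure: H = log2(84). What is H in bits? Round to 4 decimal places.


H = log2(n)
H = log2(84)
= 6.3923


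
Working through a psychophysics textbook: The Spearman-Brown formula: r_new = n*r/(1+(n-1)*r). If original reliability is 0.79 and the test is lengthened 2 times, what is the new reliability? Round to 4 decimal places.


r_new = n*r / (1 + (n-1)*r)
Numerator = 2 * 0.79 = 1.58
Denominator = 1 + 1 * 0.79 = 1.79
r_new = 1.58 / 1.79
= 0.8827


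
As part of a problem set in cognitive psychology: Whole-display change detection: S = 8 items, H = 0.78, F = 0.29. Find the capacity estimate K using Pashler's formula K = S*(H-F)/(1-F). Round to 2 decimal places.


K = S * (H - F) / (1 - F)
H - F = 0.49
1 - F = 0.71
K = 8 * 0.49 / 0.71
= 5.52


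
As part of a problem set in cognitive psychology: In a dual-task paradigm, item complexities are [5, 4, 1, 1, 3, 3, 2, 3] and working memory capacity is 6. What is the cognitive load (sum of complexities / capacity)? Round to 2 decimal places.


Total complexity = 5 + 4 + 1 + 1 + 3 + 3 + 2 + 3 = 22
Load = total / capacity = 22 / 6
= 3.67


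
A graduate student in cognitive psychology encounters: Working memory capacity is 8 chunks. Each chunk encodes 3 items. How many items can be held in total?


Total items = chunks * items_per_chunk
= 8 * 3
= 24


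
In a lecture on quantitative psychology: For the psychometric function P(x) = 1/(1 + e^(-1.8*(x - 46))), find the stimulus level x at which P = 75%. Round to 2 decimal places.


At P = 0.75: 0.75 = 1/(1 + e^(-k*(x-x0)))
Solving: e^(-k*(x-x0)) = 1/3
x = x0 + ln(3)/k
ln(3) = 1.0986
x = 46 + 1.0986/1.8
= 46 + 0.6103
= 46.61


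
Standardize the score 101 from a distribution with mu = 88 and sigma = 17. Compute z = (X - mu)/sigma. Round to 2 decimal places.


z = (X - mu) / sigma
= (101 - 88) / 17
= 13 / 17
= 0.76


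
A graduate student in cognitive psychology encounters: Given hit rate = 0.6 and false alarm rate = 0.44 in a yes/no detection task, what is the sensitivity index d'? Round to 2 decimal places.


d' = z(HR) - z(FAR)
z(0.6) = 0.2533
z(0.44) = -0.151
d' = 0.2533 - -0.151
= 0.40


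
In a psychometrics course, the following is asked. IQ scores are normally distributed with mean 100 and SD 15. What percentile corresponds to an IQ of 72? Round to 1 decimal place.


z = (IQ - mean) / SD
z = (72 - 100) / 15 = -1.8667
Percentile = Phi(-1.8667) * 100
Phi(-1.8667) = 0.030972
= 3.1


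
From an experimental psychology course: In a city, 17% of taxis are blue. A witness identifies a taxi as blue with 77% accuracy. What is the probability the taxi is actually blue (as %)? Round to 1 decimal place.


P(blue | says blue) = P(says blue | blue)*P(blue) / [P(says blue | blue)*P(blue) + P(says blue | not blue)*P(not blue)]
Numerator = 0.77 * 0.17 = 0.1309
False identification = 0.23 * 0.83 = 0.1909
P = 0.1309 / (0.1309 + 0.1909)
= 0.1309 / 0.3218
As percentage = 40.7


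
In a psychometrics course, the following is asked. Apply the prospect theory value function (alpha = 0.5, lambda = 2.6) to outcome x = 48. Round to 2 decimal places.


Since x = 48 >= 0, use v(x) = x^0.5
48^0.5 = 6.9282
v(48) = 6.93


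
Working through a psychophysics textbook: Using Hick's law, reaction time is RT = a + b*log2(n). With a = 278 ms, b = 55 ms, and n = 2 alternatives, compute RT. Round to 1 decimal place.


RT = 278 + 55 * log2(2)
log2(2) = 1.0
RT = 278 + 55 * 1.0
= 278 + 55.0
= 333.0 ms


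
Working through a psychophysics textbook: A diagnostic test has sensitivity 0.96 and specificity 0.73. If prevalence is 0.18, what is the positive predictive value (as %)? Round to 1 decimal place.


PPV = (sens * prev) / (sens * prev + (1-spec) * (1-prev))
Numerator = 0.96 * 0.18 = 0.1728
P(positive and no disease) = (1 - spec) * (1 - prev) = (1 - 0.73) * (1 - 0.18) = 0.2214
Denominator = 0.1728 + 0.2214 = 0.3942
PPV = 0.1728 / 0.3942 = 0.438356
As percentage = 43.8


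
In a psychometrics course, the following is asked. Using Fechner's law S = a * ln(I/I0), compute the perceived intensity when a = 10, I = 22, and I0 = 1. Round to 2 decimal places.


S = 10 * ln(22/1)
I/I0 = 22.0
ln(22.0) = 3.091
S = 10 * 3.091
= 30.91


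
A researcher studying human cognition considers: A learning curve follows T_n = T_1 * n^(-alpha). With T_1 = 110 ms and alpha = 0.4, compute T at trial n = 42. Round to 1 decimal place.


T_n = 110 * 42^(-0.4)
42^(-0.4) = 0.224233
T_n = 110 * 0.224233
= 24.7 ms


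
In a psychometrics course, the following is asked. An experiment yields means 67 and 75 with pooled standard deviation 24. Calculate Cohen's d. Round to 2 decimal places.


Cohen's d = (M1 - M2) / S_pooled
= (67 - 75) / 24
= -8 / 24
= -0.33


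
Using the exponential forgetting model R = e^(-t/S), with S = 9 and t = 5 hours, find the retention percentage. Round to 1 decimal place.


R = e^(-t/S)
-t/S = -5/9 = -0.555556
R = e^(-0.555556) = 0.573753
Percentage = 0.573753 * 100
= 57.4


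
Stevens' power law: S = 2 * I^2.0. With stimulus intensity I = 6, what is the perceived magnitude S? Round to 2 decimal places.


S = 2 * 6^2.0
6^2.0 = 36.0
S = 2 * 36.0
= 72.00


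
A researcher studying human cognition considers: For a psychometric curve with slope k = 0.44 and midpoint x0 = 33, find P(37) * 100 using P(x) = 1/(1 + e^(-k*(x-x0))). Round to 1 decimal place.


P(x) = 1/(1 + e^(-0.44*(37 - 33)))
Exponent = -0.44 * 4 = -1.76
e^(-1.76) = 0.172045
P = 1/(1 + 0.172045) = 0.85321
Percentage = 85.3


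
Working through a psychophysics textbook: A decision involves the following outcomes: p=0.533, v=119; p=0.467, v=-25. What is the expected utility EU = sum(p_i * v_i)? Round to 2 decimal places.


EU = sum(p_i * v_i)
0.533 * 119 = 63.427
0.467 * -25 = -11.675
EU = 63.427 + -11.675
= 51.75


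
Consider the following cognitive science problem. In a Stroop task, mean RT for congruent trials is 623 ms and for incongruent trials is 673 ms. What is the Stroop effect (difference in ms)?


Stroop effect = RT(incongruent) - RT(congruent)
= 673 - 623
= 50 ms


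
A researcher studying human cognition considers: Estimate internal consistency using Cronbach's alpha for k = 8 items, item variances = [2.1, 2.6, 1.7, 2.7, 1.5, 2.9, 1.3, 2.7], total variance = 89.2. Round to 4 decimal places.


alpha = (k/(k-1)) * (1 - sum(s_i^2)/s_total^2)
sum(item variances) = 17.5
k/(k-1) = 8/7 = 1.142857
1 - 17.5/89.2 = 1 - 0.196188 = 0.803812
alpha = 1.142857 * 0.803812
= 0.9186


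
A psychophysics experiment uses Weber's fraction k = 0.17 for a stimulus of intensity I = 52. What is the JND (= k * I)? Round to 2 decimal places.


JND = k * I
JND = 0.17 * 52
= 8.84


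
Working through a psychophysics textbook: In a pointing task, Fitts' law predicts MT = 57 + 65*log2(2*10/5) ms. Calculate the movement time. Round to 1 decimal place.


MT = 57 + 65 * log2(2*10/5)
2D/W = 4.0
log2(4.0) = 2.0
MT = 57 + 65 * 2.0
= 187.0 ms


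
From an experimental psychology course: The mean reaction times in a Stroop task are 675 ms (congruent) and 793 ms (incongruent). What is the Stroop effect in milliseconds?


Stroop effect = RT(incongruent) - RT(congruent)
= 793 - 675
= 118 ms


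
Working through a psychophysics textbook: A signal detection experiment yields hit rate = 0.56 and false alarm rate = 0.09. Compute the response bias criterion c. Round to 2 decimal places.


c = -0.5 * (z(HR) + z(FAR))
z(0.56) = 0.151
z(0.09) = -1.3408
c = -0.5 * (0.151 + -1.3408)
= -0.5 * -1.1898
= 0.59


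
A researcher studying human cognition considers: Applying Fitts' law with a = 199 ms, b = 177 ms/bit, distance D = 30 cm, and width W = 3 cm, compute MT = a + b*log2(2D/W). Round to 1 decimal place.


MT = 199 + 177 * log2(2*30/3)
2D/W = 20.0
log2(20.0) = 4.3219
MT = 199 + 177 * 4.3219
= 964.0 ms


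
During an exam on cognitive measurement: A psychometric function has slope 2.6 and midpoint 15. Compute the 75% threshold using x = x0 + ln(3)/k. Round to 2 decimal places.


At P = 0.75: 0.75 = 1/(1 + e^(-k*(x-x0)))
Solving: e^(-k*(x-x0)) = 1/3
x = x0 + ln(3)/k
ln(3) = 1.0986
x = 15 + 1.0986/2.6
= 15 + 0.4225
= 15.42


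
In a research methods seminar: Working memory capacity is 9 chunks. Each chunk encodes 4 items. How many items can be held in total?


Total items = chunks * items_per_chunk
= 9 * 4
= 36


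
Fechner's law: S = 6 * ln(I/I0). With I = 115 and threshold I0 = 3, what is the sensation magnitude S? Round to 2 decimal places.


S = 6 * ln(115/3)
I/I0 = 38.333333
ln(38.333333) = 3.6463
S = 6 * 3.6463
= 21.88


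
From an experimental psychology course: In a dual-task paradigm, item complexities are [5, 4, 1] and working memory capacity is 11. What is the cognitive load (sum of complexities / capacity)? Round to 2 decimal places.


Total complexity = 5 + 4 + 1 = 10
Load = total / capacity = 10 / 11
= 0.91


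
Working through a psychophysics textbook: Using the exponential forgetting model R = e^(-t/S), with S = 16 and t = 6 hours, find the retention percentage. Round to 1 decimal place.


R = e^(-t/S)
-t/S = -6/16 = -0.375
R = e^(-0.375) = 0.687289
Percentage = 0.687289 * 100
= 68.7


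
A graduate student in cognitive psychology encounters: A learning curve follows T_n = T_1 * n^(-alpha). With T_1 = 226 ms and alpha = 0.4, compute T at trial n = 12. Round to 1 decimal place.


T_n = 226 * 12^(-0.4)
12^(-0.4) = 0.370107
T_n = 226 * 0.370107
= 83.6 ms


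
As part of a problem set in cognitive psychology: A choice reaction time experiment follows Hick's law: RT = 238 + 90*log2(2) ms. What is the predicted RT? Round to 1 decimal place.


RT = 238 + 90 * log2(2)
log2(2) = 1.0
RT = 238 + 90 * 1.0
= 238 + 90.0
= 328.0 ms


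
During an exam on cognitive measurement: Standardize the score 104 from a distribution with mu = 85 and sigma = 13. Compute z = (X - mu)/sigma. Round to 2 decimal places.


z = (X - mu) / sigma
= (104 - 85) / 13
= 19 / 13
= 1.46


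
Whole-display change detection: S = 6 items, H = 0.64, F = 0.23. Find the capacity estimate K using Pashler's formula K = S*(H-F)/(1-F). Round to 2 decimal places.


K = S * (H - F) / (1 - F)
H - F = 0.41
1 - F = 0.77
K = 6 * 0.41 / 0.77
= 3.19


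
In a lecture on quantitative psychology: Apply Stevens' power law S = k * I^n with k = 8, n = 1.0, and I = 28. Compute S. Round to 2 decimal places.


S = 8 * 28^1.0
28^1.0 = 28.0
S = 8 * 28.0
= 224.00


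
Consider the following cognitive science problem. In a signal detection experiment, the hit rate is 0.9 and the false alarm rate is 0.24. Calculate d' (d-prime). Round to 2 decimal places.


d' = z(HR) - z(FAR)
z(0.9) = 1.2816
z(0.24) = -0.7063
d' = 1.2816 - -0.7063
= 1.99


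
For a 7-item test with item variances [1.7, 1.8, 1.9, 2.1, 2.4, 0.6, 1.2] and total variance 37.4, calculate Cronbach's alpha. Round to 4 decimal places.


alpha = (k/(k-1)) * (1 - sum(s_i^2)/s_total^2)
sum(item variances) = 11.7
k/(k-1) = 7/6 = 1.166667
1 - 11.7/37.4 = 1 - 0.312834 = 0.687166
alpha = 1.166667 * 0.687166
= 0.8017


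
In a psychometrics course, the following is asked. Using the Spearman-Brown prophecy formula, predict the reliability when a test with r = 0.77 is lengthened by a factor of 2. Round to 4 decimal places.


r_new = n*r / (1 + (n-1)*r)
Numerator = 2 * 0.77 = 1.54
Denominator = 1 + 1 * 0.77 = 1.77
r_new = 1.54 / 1.77
= 0.8701


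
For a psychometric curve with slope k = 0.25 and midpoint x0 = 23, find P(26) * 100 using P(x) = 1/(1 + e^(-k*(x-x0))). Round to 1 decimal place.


P(x) = 1/(1 + e^(-0.25*(26 - 23)))
Exponent = -0.25 * 3 = -0.75
e^(-0.75) = 0.472367
P = 1/(1 + 0.472367) = 0.679178
Percentage = 67.9


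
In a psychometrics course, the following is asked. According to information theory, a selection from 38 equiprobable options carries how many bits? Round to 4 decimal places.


H = log2(n)
H = log2(38)
= 5.2479


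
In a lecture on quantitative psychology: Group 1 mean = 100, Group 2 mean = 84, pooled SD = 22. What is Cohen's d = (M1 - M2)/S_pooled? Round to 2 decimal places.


Cohen's d = (M1 - M2) / S_pooled
= (100 - 84) / 22
= 16 / 22
= 0.73


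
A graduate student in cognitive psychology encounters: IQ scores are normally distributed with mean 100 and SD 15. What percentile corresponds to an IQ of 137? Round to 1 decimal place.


z = (IQ - mean) / SD
z = (137 - 100) / 15 = 2.4667
Percentile = Phi(2.4667) * 100
Phi(2.4667) = 0.993182
= 99.3


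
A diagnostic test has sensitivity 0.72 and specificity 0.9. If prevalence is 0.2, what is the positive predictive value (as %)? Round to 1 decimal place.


PPV = (sens * prev) / (sens * prev + (1-spec) * (1-prev))
Numerator = 0.72 * 0.2 = 0.144
P(positive and no disease) = (1 - spec) * (1 - prev) = (1 - 0.9) * (1 - 0.2) = 0.08
Denominator = 0.144 + 0.08 = 0.224
PPV = 0.144 / 0.224 = 0.642857
As percentage = 64.3


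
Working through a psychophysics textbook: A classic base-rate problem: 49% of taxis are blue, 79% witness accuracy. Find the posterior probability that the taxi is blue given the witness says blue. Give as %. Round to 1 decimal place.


P(blue | says blue) = P(says blue | blue)*P(blue) / [P(says blue | blue)*P(blue) + P(says blue | not blue)*P(not blue)]
Numerator = 0.79 * 0.49 = 0.3871
False identification = 0.21 * 0.51 = 0.1071
P = 0.3871 / (0.3871 + 0.1071)
= 0.3871 / 0.4942
As percentage = 78.3


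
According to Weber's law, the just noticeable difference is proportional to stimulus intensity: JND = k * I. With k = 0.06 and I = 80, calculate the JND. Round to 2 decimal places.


JND = k * I
JND = 0.06 * 80
= 4.80


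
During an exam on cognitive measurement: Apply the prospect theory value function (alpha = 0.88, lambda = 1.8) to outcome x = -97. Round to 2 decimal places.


Since x = -97 < 0, use v(x) = -lambda*(-x)^alpha
(-x) = 97
97^0.88 = 56.0221
v(-97) = -1.8 * 56.0221
= -100.84


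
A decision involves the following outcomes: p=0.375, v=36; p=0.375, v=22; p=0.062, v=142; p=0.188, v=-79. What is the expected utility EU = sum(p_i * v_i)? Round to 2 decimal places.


EU = sum(p_i * v_i)
0.375 * 36 = 13.5
0.375 * 22 = 8.25
0.062 * 142 = 8.804
0.188 * -79 = -14.852
EU = 13.5 + 8.25 + 8.804 + -14.852
= 15.70


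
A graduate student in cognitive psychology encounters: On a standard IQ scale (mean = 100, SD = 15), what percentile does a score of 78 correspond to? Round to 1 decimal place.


z = (IQ - mean) / SD
z = (78 - 100) / 15 = -1.4667
Percentile = Phi(-1.4667) * 100
Phi(-1.4667) = 0.071229
= 7.1


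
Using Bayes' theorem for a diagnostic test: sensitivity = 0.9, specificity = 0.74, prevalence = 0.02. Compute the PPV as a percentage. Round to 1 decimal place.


PPV = (sens * prev) / (sens * prev + (1-spec) * (1-prev))
Numerator = 0.9 * 0.02 = 0.018
P(positive and no disease) = (1 - spec) * (1 - prev) = (1 - 0.74) * (1 - 0.02) = 0.2548
Denominator = 0.018 + 0.2548 = 0.2728
PPV = 0.018 / 0.2728 = 0.065982
As percentage = 6.6


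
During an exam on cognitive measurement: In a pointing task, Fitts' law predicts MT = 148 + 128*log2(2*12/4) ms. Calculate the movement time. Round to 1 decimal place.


MT = 148 + 128 * log2(2*12/4)
2D/W = 6.0
log2(6.0) = 2.585
MT = 148 + 128 * 2.585
= 478.9 ms


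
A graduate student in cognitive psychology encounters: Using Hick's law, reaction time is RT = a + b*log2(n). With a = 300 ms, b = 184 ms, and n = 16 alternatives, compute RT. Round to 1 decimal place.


RT = 300 + 184 * log2(16)
log2(16) = 4.0
RT = 300 + 184 * 4.0
= 300 + 736.0
= 1036.0 ms


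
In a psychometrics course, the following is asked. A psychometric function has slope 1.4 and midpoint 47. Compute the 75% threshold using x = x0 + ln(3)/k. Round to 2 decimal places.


At P = 0.75: 0.75 = 1/(1 + e^(-k*(x-x0)))
Solving: e^(-k*(x-x0)) = 1/3
x = x0 + ln(3)/k
ln(3) = 1.0986
x = 47 + 1.0986/1.4
= 47 + 0.7847
= 47.78


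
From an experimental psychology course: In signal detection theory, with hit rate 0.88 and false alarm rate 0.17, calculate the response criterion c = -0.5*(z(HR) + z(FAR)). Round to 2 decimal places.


c = -0.5 * (z(HR) + z(FAR))
z(0.88) = 1.175
z(0.17) = -0.9542
c = -0.5 * (1.175 + -0.9542)
= -0.5 * 0.2208
= -0.11


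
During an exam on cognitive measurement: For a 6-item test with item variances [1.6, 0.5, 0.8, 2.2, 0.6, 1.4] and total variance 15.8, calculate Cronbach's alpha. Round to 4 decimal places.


alpha = (k/(k-1)) * (1 - sum(s_i^2)/s_total^2)
sum(item variances) = 7.1
k/(k-1) = 6/5 = 1.2
1 - 7.1/15.8 = 1 - 0.449367 = 0.550633
alpha = 1.2 * 0.550633
= 0.6608


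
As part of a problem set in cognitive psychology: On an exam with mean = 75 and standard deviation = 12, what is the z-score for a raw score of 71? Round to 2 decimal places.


z = (X - mu) / sigma
= (71 - 75) / 12
= -4 / 12
= -0.33


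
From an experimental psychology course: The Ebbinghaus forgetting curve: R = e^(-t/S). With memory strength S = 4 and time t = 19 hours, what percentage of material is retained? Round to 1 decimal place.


R = e^(-t/S)
-t/S = -19/4 = -4.75
R = e^(-4.75) = 0.008652
Percentage = 0.008652 * 100
= 0.9


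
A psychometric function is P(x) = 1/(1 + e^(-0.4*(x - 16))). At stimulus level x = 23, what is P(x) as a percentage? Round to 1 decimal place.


P(x) = 1/(1 + e^(-0.4*(23 - 16)))
Exponent = -0.4 * 7 = -2.8
e^(-2.8) = 0.06081
P = 1/(1 + 0.06081) = 0.942676
Percentage = 94.3


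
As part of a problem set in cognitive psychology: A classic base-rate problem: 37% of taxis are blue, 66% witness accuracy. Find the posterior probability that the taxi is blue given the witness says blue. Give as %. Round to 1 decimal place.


P(blue | says blue) = P(says blue | blue)*P(blue) / [P(says blue | blue)*P(blue) + P(says blue | not blue)*P(not blue)]
Numerator = 0.66 * 0.37 = 0.2442
False identification = 0.34 * 0.63 = 0.2142
P = 0.2442 / (0.2442 + 0.2142)
= 0.2442 / 0.4584
As percentage = 53.3


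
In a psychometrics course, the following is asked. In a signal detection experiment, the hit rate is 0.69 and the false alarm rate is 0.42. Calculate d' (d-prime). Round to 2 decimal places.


d' = z(HR) - z(FAR)
z(0.69) = 0.4959
z(0.42) = -0.2019
d' = 0.4959 - -0.2019
= 0.70


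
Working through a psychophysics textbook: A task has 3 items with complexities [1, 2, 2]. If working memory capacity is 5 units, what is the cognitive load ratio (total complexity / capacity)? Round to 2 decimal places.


Total complexity = 1 + 2 + 2 = 5
Load = total / capacity = 5 / 5
= 1.00


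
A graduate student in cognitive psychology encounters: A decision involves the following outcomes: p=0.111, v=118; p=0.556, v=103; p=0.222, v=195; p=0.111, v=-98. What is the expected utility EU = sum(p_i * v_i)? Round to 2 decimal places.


EU = sum(p_i * v_i)
0.111 * 118 = 13.098
0.556 * 103 = 57.268
0.222 * 195 = 43.29
0.111 * -98 = -10.878
EU = 13.098 + 57.268 + 43.29 + -10.878
= 102.78


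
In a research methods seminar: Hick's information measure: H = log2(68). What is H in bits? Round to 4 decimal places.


H = log2(n)
H = log2(68)
= 6.0875


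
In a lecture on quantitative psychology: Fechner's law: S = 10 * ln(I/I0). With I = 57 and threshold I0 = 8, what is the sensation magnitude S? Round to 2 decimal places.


S = 10 * ln(57/8)
I/I0 = 7.125
ln(7.125) = 1.9636
S = 10 * 1.9636
= 19.64


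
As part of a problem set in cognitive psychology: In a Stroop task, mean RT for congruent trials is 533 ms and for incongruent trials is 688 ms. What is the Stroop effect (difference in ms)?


Stroop effect = RT(incongruent) - RT(congruent)
= 688 - 533
= 155 ms


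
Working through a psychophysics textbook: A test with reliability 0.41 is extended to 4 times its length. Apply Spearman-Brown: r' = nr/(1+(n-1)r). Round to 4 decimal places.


r_new = n*r / (1 + (n-1)*r)
Numerator = 4 * 0.41 = 1.64
Denominator = 1 + 3 * 0.41 = 2.23
r_new = 1.64 / 2.23
= 0.7354


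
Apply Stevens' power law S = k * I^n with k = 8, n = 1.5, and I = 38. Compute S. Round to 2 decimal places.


S = 8 * 38^1.5
38^1.5 = 234.2477
S = 8 * 234.2477
= 1873.98


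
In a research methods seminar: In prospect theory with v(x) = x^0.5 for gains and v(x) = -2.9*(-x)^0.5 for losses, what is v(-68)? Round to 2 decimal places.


Since x = -68 < 0, use v(x) = -lambda*(-x)^alpha
(-x) = 68
68^0.5 = 8.2462
v(-68) = -2.9 * 8.2462
= -23.91


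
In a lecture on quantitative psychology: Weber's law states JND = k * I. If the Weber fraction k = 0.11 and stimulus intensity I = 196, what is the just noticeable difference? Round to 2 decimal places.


JND = k * I
JND = 0.11 * 196
= 21.56


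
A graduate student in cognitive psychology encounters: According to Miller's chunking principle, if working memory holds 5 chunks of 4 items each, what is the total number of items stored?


Total items = chunks * items_per_chunk
= 5 * 4
= 20


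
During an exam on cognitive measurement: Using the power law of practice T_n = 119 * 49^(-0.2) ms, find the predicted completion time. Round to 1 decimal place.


T_n = 119 * 49^(-0.2)
49^(-0.2) = 0.459157
T_n = 119 * 0.459157
= 54.6 ms


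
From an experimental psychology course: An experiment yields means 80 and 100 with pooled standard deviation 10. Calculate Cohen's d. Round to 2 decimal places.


Cohen's d = (M1 - M2) / S_pooled
= (80 - 100) / 10
= -20 / 10
= -2.00


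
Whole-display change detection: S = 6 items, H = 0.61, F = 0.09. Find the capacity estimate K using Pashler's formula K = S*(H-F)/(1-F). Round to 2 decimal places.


K = S * (H - F) / (1 - F)
H - F = 0.52
1 - F = 0.91
K = 6 * 0.52 / 0.91
= 3.43
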